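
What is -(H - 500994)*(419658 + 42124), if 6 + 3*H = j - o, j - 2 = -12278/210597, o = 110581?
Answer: 156919241281746614/631791 ≈ 2.4837e+11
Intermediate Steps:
j = 408916/210597 (j = 2 - 12278/210597 = 408916/210597 ≈ 1.9417)
H = -23288881523/631791 (H = -2 + (408916/210597 - 1*110581)/3 = -2 + (408916/210597 - 110581)/3 = -2 + (1/3)*(-23287617941/210597) = -2 - 23287617941/631791 = -23288881523/631791 ≈ -36862.)
-(H - 500994)*(419658 + 42124) = -(-23288881523/631791 - 500994)*(419658 + 42124) = -(-339812381777)*461782/631791 = -1*(-156919241281746614/631791) = 156919241281746614/631791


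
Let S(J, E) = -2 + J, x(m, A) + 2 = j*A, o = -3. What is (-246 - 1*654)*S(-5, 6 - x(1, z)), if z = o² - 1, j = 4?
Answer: 6300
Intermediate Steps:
z = 8 (z = (-3)² - 1 = 9 - 1 = 8)
x(m, A) = -2 + 4*A
(-246 - 1*654)*S(-5, 6 - x(1, z)) = (-246 - 1*654)*(-2 - 5) = (-246 - 654)*(-7) = -900*(-7) = 6300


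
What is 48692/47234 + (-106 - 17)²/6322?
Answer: 511217005/149306674 ≈ 3.4239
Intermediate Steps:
48692/47234 + (-106 - 17)²/6322 = 48692*(1/47234) + (-123)²*(1/6322) = 24346/23617 + 15129*(1/6322) = 24346/23617 + 15129/6322 = 511217005/149306674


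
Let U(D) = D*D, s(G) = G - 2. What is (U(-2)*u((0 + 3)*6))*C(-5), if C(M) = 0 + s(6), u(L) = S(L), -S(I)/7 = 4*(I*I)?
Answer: -145152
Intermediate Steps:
s(G) = -2 + G
S(I) = -28*I**2 (S(I) = -28*I*I = -28*I**2)
u(L) = -28*L**2
U(D) = D**2
C(M) = 4 (C(M) = 0 + (-2 + 6) = 0 + 4 = 4)
(U(-2)*u((0 + 3)*6))*C(-5) = ((-2)**2*(-28*36*(0 + 3)**2))*4 = (4*(-28*(3*6)**2))*4 = (4*(-28*18**2))*4 = (4*(-28*324))*4 = (4*(-9072))*4 = -36288*4 = -145152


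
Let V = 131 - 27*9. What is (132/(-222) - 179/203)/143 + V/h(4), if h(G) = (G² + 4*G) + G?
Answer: -2321065/743589 ≈ -3.1214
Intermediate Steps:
h(G) = G² + 5*G
V = -112 (V = 131 - 1*243 = 131 - 243 = -112)
(132/(-222) - 179/203)/143 + V/h(4) = (132/(-222) - 179/203)/143 - 112*1/(4*(5 + 4)) = (132*(-1/222) - 179*1/203)*(1/143) - 112/(4*9) = (-22/37 - 179/203)*(1/143) - 112/36 = -11089/7511*1/143 - 112*1/36 = -853/82621 - 28/9 = -2321065/743589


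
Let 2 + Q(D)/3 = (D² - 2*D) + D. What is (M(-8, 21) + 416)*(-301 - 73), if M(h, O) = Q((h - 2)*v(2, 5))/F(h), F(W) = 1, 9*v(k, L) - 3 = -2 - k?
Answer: -4143920/27 ≈ -1.5348e+5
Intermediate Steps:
v(k, L) = ⅑ - k/9 (v(k, L) = ⅓ + (-2 - k)/9 = ⅓ + (-2/9 - k/9) = ⅑ - k/9)
Q(D) = -6 - 3*D + 3*D² (Q(D) = -6 + 3*((D² - 2*D) + D) = -6 + 3*(D² - D) = -6 + (-3*D + 3*D²) = -6 - 3*D + 3*D²)
M(h, O) = -20/3 + 3*(2/9 - h/9)² + h/3 (M(h, O) = (-6 - 3*(h - 2)*(⅑ - ⅑*2) + 3*((h - 2)*(⅑ - ⅑*2))²)/1 = (-6 - 3*(-2 + h)*(⅑ - 2/9) + 3*((-2 + h)*(⅑ - 2/9))²)*1 = (-6 - 3*(-2 + h)*(-1)/9 + 3*((-2 + h)*(-⅑))²)*1 = (-6 - 3*(2/9 - h/9) + 3*(2/9 - h/9)²)*1 = (-6 + (-⅔ + h/3) + 3*(2/9 - h/9)²)*1 = (-20/3 + 3*(2/9 - h/9)² + h/3)*1 = -20/3 + 3*(2/9 - h/9)² + h/3)
(M(-8, 21) + 416)*(-301 - 73) = ((-176/27 + (1/27)*(-8)² + (5/27)*(-8)) + 416)*(-301 - 73) = ((-176/27 + (1/27)*64 - 40/27) + 416)*(-374) = ((-176/27 + 64/27 - 40/27) + 416)*(-374) = (-152/27 + 416)*(-374) = (11080/27)*(-374) = -4143920/27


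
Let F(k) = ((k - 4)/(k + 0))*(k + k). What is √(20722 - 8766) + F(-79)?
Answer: -166 + 14*√61 ≈ -56.656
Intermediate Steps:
F(k) = -8 + 2*k (F(k) = ((-4 + k)/k)*(2*k) = -8 + 2*k)
√(20722 - 8766) + F(-79) = √(20722 - 8766) + (-8 + 2*(-79)) = √11956 + (-8 - 158) = 14*√61 - 166 = -166 + 14*√61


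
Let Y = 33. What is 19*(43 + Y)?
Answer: 1444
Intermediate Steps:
19*(43 + Y) = 19*(43 + 33) = 19*76 = 1444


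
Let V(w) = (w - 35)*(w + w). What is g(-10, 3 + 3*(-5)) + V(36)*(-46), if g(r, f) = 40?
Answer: -3272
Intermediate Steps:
V(w) = 2*w*(-35 + w) (V(w) = (-35 + w)*(2*w) = 2*w*(-35 + w))
g(-10, 3 + 3*(-5)) + V(36)*(-46) = 40 + (2*36*(-35 + 36))*(-46) = 40 + (2*36*1)*(-46) = 40 + 72*(-46) = 40 - 3312 = -3272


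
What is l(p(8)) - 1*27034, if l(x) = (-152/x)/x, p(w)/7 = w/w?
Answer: -1324818/49 ≈ -27037.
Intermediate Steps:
p(w) = 7 (p(w) = 7*(w/w) = 7*1 = 7)
l(x) = -152/x**2
l(p(8)) - 1*27034 = -152/7**2 - 1*27034 = -152*1/49 - 27034 = -152/49 - 27034 = -1324818/49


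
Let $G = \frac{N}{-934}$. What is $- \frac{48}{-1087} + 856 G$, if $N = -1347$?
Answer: $\frac{626695308}{507629} \approx 1234.6$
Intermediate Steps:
$G = \frac{1347}{934}$ ($G = - \frac{1347}{-934} = \left(-1347\right) \left(- \frac{1}{934}\right) = \frac{1347}{934} \approx 1.4422$)
$- \frac{48}{-1087} + 856 G = - \frac{48}{-1087} + 856 \cdot \frac{1347}{934} = \left(-48\right) \left(- \frac{1}{1087}\right) + \frac{576516}{467} = \frac{48}{1087} + \frac{576516}{467} = \frac{626695308}{507629}$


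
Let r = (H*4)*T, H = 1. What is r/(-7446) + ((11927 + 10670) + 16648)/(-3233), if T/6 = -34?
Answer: -2839021/236009 ≈ -12.029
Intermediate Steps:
T = -204 (T = 6*(-34) = -204)
r = -816 (r = (1*4)*(-204) = 4*(-204) = -816)
r/(-7446) + ((11927 + 10670) + 16648)/(-3233) = -816/(-7446) + ((11927 + 10670) + 16648)/(-3233) = -816*(-1/7446) + (22597 + 16648)*(-1/3233) = 8/73 + 39245*(-1/3233) = 8/73 - 39245/3233 = -2839021/236009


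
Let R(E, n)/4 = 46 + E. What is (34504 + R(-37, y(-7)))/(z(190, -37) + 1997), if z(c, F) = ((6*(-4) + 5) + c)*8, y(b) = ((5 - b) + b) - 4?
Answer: 6908/673 ≈ 10.264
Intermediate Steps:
y(b) = 1 (y(b) = 5 - 4 = 1)
R(E, n) = 184 + 4*E (R(E, n) = 4*(46 + E) = 184 + 4*E)
z(c, F) = -152 + 8*c (z(c, F) = ((-24 + 5) + c)*8 = (-19 + c)*8 = -152 + 8*c)
(34504 + R(-37, y(-7)))/(z(190, -37) + 1997) = (34504 + (184 + 4*(-37)))/((-152 + 8*190) + 1997) = (34504 + (184 - 148))/((-152 + 1520) + 1997) = (34504 + 36)/(1368 + 1997) = 34540/3365 = 34540*(1/3365) = 6908/673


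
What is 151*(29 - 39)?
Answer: -1510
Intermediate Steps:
151*(29 - 39) = 151*(-10) = -1510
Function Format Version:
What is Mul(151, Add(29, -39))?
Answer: -1510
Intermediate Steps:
Mul(151, Add(29, -39)) = Mul(151, -10) = -1510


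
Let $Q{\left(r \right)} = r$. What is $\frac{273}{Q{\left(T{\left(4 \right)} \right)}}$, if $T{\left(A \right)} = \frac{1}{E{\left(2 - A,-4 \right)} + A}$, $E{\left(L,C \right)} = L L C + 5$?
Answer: $-1911$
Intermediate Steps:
$E{\left(L,C \right)} = 5 + C L^{2}$ ($E{\left(L,C \right)} = L^{2} C + 5 = C L^{2} + 5 = 5 + C L^{2}$)
$T{\left(A \right)} = \frac{1}{5 + A - 4 \left(2 - A\right)^{2}}$ ($T{\left(A \right)} = \frac{1}{\left(5 - 4 \left(2 - A\right)^{2}\right) + A} = \frac{1}{5 + A - 4 \left(2 - A\right)^{2}}$)
$\frac{273}{Q{\left(T{\left(4 \right)} \right)}} = \frac{273}{\frac{1}{5 + 4 - 4 \left(2 - 4\right)^{2}}} = \frac{273}{\frac{1}{5 + 4 - 4 \left(-2\right)^{2}}} = \frac{273}{\frac{1}{5 + 4 - 16}} = \frac{273}{\frac{1}{-7}} = \frac{273}{- \frac{1}{7}} = 273 \left(-7\right) = -1911$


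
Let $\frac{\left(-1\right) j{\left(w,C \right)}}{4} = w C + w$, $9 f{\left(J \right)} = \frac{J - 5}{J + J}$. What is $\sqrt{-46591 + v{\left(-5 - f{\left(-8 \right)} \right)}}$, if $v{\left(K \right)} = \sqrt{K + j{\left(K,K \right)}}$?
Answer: $\frac{\sqrt{-6709104 + 50 i \sqrt{733}}}{12} \approx 0.021776 + 215.85 i$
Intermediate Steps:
$f{\left(J \right)} = \frac{-5 + J}{18 J}$ ($f{\left(J \right)} = \frac{\left(J - 5\right) \frac{1}{J + J}}{9} = \frac{\left(-5 + J\right) \frac{1}{2 J}}{9} = \frac{\frac{1}{2} \frac{1}{J} \left(-5 + J\right)}{9} = \frac{-5 + J}{18 J}$)
$j{\left(w,C \right)} = - 4 w - 4 C w$ ($j{\left(w,C \right)} = - 4 \left(w C + w\right) = - 4 \left(C w + w\right) = - 4 \left(w + C w\right) = - 4 w - 4 C w$)
$v{\left(K \right)} = \sqrt{K - 4 K \left(1 + K\right)}$
$\sqrt{-46591 + v{\left(-5 - f{\left(-8 \right)} \right)}} = \sqrt{-46591 + \sqrt{\left(-5 - \frac{-5 - 8}{18 \left(-8\right)}\right) \left(-3 - 4 \left(-5 - \frac{-5 - 8}{18 \left(-8\right)}\right)\right)}} = \sqrt{-46591 + \sqrt{\left(-5 - \frac{1}{18} \left(- \frac{1}{8}\right) \left(-13\right)\right) \left(-3 - 4 \left(-5 - \frac{1}{18} \left(- \frac{1}{8}\right) \left(-13\right)\right)\right)}} = \sqrt{-46591 + \sqrt{\left(-5 - \frac{13}{144}\right) \left(-3 - 4 \left(-5 - \frac{13}{144}\right)\right)}} = \sqrt{-46591 + \sqrt{- \frac{733 \left(-3 - - \frac{733}{36}\right)}{144}}} = \sqrt{-46591 + \sqrt{- \frac{733 \left(-3 + \frac{733}{36}\right)}{144}}} = \sqrt{-46591 + \sqrt{\left(- \frac{733}{144}\right) \frac{625}{36}}} = \sqrt{-46591 + \sqrt{- \frac{458125}{5184}}} = \sqrt{-46591 + \frac{25 i \sqrt{733}}{72}}$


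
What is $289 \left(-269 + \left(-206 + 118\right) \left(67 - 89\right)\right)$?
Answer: $481763$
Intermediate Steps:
$289 \left(-269 + \left(-206 + 118\right) \left(67 - 89\right)\right) = 289 \left(-269 - -1936\right) = 289 \left(-269 + 1936\right) = 289 \cdot 1667 = 481763$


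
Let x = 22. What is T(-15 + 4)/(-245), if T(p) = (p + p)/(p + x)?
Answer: 2/245 ≈ 0.0081633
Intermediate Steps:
T(p) = 2*p/(22 + p) (T(p) = (p + p)/(p + 22) = (2*p)/(22 + p) = 2*p/(22 + p))
T(-15 + 4)/(-245) = (2*(-15 + 4)/(22 + (-15 + 4)))/(-245) = (2*(-11)/(22 - 11))*(-1/245) = (2*(-11)/11)*(-1/245) = (2*(-11)*(1/11))*(-1/245) = -2*(-1/245) = 2/245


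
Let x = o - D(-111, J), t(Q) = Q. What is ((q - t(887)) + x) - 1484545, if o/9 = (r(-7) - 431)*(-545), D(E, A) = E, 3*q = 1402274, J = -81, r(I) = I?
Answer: 3391481/3 ≈ 1.1305e+6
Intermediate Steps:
q = 1402274/3 (q = (⅓)*1402274 = 1402274/3 ≈ 4.6742e+5)
o = 2148390 (o = 9*((-7 - 431)*(-545)) = 9*(-438*(-545)) = 9*238710 = 2148390)
x = 2148501 (x = 2148390 - 1*(-111) = 2148390 + 111 = 2148501)
((q - t(887)) + x) - 1484545 = ((1402274/3 - 1*887) + 2148501) - 1484545 = ((1402274/3 - 887) + 2148501) - 1484545 = (1399613/3 + 2148501) - 1484545 = 7845116/3 - 1484545 = 3391481/3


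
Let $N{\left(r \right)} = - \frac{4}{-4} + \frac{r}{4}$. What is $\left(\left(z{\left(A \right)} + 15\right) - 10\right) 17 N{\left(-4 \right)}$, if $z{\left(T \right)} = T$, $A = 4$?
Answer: $0$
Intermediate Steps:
$N{\left(r \right)} = 1 + \frac{r}{4}$ ($N{\left(r \right)} = \left(-4\right) \left(- \frac{1}{4}\right) + r \frac{1}{4} = 1 + \frac{r}{4}$)
$\left(\left(z{\left(A \right)} + 15\right) - 10\right) 17 N{\left(-4 \right)} = \left(\left(4 + 15\right) - 10\right) 17 \left(1 + \frac{1}{4} \left(-4\right)\right) = \left(19 - 10\right) 17 \left(1 - 1\right) = 9 \cdot 17 \cdot 0 = 153 \cdot 0 = 0$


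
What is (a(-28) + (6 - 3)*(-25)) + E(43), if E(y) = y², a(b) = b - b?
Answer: 1774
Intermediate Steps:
a(b) = 0
(a(-28) + (6 - 3)*(-25)) + E(43) = (0 + (6 - 3)*(-25)) + 43² = (0 + 3*(-25)) + 1849 = (0 - 75) + 1849 = -75 + 1849 = 1774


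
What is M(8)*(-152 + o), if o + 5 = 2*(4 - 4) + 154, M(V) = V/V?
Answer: -3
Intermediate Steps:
M(V) = 1
o = 149 (o = -5 + (2*(4 - 4) + 154) = -5 + (2*0 + 154) = -5 + (0 + 154) = -5 + 154 = 149)
M(8)*(-152 + o) = 1*(-152 + 149) = 1*(-3) = -3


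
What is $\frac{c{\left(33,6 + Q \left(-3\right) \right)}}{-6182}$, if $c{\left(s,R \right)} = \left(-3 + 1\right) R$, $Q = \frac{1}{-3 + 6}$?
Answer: $\frac{5}{3091} \approx 0.0016176$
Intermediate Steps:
$Q = \frac{1}{3} \approx 0.33333$
$c{\left(s,R \right)} = - 2 R$
$\frac{c{\left(33,6 + Q \left(-3\right) \right)}}{-6182} = \frac{\left(-2\right) \left(6 + \frac{1}{3} \left(-3\right)\right)}{-6182} = - 2 \left(6 - 1\right) \left(- \frac{1}{6182}\right) = \left(-2\right) 5 \left(- \frac{1}{6182}\right) = \left(-10\right) \left(- \frac{1}{6182}\right) = \frac{5}{3091}$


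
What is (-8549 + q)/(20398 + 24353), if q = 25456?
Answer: 16907/44751 ≈ 0.37780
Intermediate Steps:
(-8549 + q)/(20398 + 24353) = (-8549 + 25456)/(20398 + 24353) = 16907/44751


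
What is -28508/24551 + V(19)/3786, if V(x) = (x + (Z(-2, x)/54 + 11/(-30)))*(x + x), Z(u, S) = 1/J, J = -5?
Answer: -1222438481/1254826161 ≈ -0.97419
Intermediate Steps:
Z(u, S) = -1/5 (Z(u, S) = 1/(-5) = -1/5)
V(x) = 2*x*(-10/27 + x) (V(x) = (x + (-1/5/54 + 11/(-30)))*(x + x) = (x + (-1/5*1/54 + 11*(-1/30)))*(2*x) = (x + (-1/270 - 11/30))*(2*x) = (x - 10/27)*(2*x) = (-10/27 + x)*(2*x) = 2*x*(-10/27 + x))
-28508/24551 + V(19)/3786 = -28508/24551 + ((2/27)*19*(-10 + 27*19))/3786 = -28508*1/24551 + ((2/27)*19*(-10 + 513))*(1/3786) = -28508/24551 + ((2/27)*19*503)*(1/3786) = -28508/24551 + (19114/27)*(1/3786) = -28508/24551 + 9557/51111 = -1222438481/1254826161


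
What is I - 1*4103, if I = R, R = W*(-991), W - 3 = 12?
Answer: -18968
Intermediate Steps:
W = 15 (W = 3 + 12 = 15)
R = -14865 (R = 15*(-991) = -14865)
I = -14865
I - 1*4103 = -14865 - 1*4103 = -14865 - 4103 = -18968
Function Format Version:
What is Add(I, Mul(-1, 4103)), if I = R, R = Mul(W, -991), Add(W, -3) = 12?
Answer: -18968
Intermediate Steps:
W = 15 (W = Add(3, 12) = 15)
R = -14865 (R = Mul(15, -991) = -14865)
I = -14865
Add(I, Mul(-1, 4103)) = Add(-14865, Mul(-1, 4103)) = Add(-14865, -4103) = -18968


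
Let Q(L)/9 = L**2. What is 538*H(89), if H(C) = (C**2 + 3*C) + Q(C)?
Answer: 42758626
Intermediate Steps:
Q(L) = 9*L**2
H(C) = 3*C + 10*C**2 (H(C) = (C**2 + 3*C) + 9*C**2 = 3*C + 10*C**2)
538*H(89) = 538*(89*(3 + 10*89)) = 538*(89*(3 + 890)) = 538*(89*893) = 538*79477 = 42758626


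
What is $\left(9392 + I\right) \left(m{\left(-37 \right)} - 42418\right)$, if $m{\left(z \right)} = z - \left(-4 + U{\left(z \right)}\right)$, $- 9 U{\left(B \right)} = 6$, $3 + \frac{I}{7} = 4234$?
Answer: $-1655945053$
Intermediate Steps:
$I = 29617$ ($I = -21 + 7 \cdot 4234 = -21 + 29638 = 29617$)
$U{\left(B \right)} = - \frac{2}{3}$ ($U{\left(B \right)} = \left(- \frac{1}{9}\right) 6 = - \frac{2}{3}$)
$m{\left(z \right)} = \frac{14}{3} + z$ ($m{\left(z \right)} = z + \left(4 - - \frac{2}{3}\right) = z + \left(4 + \frac{2}{3}\right) = z + \frac{14}{3} = \frac{14}{3} + z$)
$\left(9392 + I\right) \left(m{\left(-37 \right)} - 42418\right) = \left(9392 + 29617\right) \left(\left(\frac{14}{3} - 37\right) - 42418\right) = 39009 \left(- \frac{97}{3} - 42418\right) = 39009 \left(- \frac{127351}{3}\right) = -1655945053$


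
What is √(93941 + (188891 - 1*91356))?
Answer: 2*√47869 ≈ 437.58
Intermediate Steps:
√(93941 + (188891 - 1*91356)) = √(93941 + (188891 - 91356)) = √(93941 + 97535) = √191476 = 2*√47869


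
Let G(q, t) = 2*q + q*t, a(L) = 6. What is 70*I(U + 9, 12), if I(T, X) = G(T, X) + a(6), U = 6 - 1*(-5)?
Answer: 20020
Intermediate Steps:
U = 11 (U = 6 + 5 = 11)
I(T, X) = 6 + T*(2 + X) (I(T, X) = T*(2 + X) + 6 = 6 + T*(2 + X))
70*I(U + 9, 12) = 70*(6 + (11 + 9)*(2 + 12)) = 70*(6 + 20*14) = 70*(6 + 280) = 70*286 = 20020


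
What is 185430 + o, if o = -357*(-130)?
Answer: 231840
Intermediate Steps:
o = 46410
185430 + o = 185430 + 46410 = 231840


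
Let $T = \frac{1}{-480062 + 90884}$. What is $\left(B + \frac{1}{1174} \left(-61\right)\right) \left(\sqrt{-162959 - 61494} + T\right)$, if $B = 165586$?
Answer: $- \frac{21599767}{50766108} + \frac{194397903 i \sqrt{224453}}{1174} \approx -0.42548 + 7.8449 \cdot 10^{7} i$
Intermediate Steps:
$T = - \frac{1}{389178}$ ($T = \frac{1}{-389178} = - \frac{1}{389178} \approx -2.5695 \cdot 10^{-6}$)
$\left(B + \frac{1}{1174} \left(-61\right)\right) \left(\sqrt{-162959 - 61494} + T\right) = \left(165586 + \frac{1}{1174} \left(-61\right)\right) \left(\sqrt{-162959 - 61494} - \frac{1}{389178}\right) = \left(165586 + \frac{1}{1174} \left(-61\right)\right) \left(\sqrt{-224453} - \frac{1}{389178}\right) = \left(165586 - \frac{61}{1174}\right) \left(i \sqrt{224453} - \frac{1}{389178}\right) = \frac{194397903 \left(- \frac{1}{389178} + i \sqrt{224453}\right)}{1174} = - \frac{21599767}{50766108} + \frac{194397903 i \sqrt{224453}}{1174}$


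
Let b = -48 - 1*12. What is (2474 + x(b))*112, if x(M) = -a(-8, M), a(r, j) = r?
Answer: 277984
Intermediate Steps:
b = -60 (b = -48 - 12 = -60)
x(M) = 8 (x(M) = -1*(-8) = 8)
(2474 + x(b))*112 = (2474 + 8)*112 = 2482*112 = 277984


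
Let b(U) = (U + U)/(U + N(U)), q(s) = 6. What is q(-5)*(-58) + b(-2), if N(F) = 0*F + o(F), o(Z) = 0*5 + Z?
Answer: -347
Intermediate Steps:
o(Z) = Z (o(Z) = 0 + Z = Z)
N(F) = F (N(F) = 0*F + F = 0 + F = F)
b(U) = 1 (b(U) = (U + U)/(U + U) = (2*U)/((2*U)) = (2*U)*(1/(2*U)) = 1)
q(-5)*(-58) + b(-2) = 6*(-58) + 1 = -348 + 1 = -347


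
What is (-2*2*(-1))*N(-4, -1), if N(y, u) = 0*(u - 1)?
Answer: 0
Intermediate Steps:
N(y, u) = 0 (N(y, u) = 0*(-1 + u) = 0)
(-2*2*(-1))*N(-4, -1) = (-2*2*(-1))*0 = -4*(-1)*0 = 4*0 = 0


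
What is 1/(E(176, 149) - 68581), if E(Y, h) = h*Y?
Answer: -1/42357 ≈ -2.3609e-5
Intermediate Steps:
E(Y, h) = Y*h
1/(E(176, 149) - 68581) = 1/(176*149 - 68581) = 1/(26224 - 68581) = 1/(-42357) = -1/42357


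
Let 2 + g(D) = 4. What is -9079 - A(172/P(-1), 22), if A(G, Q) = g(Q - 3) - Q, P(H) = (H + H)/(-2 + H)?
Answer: -9059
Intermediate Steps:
P(H) = 2*H/(-2 + H) (P(H) = (2*H)/(-2 + H) = 2*H/(-2 + H))
g(D) = 2 (g(D) = -2 + 4 = 2)
A(G, Q) = 2 - Q
-9079 - A(172/P(-1), 22) = -9079 - (2 - 1*22) = -9079 - (2 - 22) = -9079 - 1*(-20) = -9079 + 20 = -9059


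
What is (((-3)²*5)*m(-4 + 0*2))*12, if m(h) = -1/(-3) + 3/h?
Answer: -225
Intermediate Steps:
m(h) = ⅓ + 3/h (m(h) = -1*(-⅓) + 3/h = ⅓ + 3/h)
(((-3)²*5)*m(-4 + 0*2))*12 = (((-3)²*5)*((9 + (-4 + 0*2))/(3*(-4 + 0*2))))*12 = ((9*5)*((9 + (-4 + 0))/(3*(-4 + 0))))*12 = (45*((⅓)*(9 - 4)/(-4)))*12 = (45*((⅓)*(-¼)*5))*12 = (45*(-5/12))*12 = -75/4*12 = -225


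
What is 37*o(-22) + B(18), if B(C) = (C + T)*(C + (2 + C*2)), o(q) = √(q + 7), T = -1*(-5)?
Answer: 1288 + 37*I*√15 ≈ 1288.0 + 143.3*I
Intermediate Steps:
T = 5
o(q) = √(7 + q)
B(C) = (2 + 3*C)*(5 + C) (B(C) = (C + 5)*(C + (2 + C*2)) = (5 + C)*(C + (2 + 2*C)) = (5 + C)*(2 + 3*C) = (2 + 3*C)*(5 + C))
37*o(-22) + B(18) = 37*√(7 - 22) + (10 + 3*18² + 17*18) = 37*√(-15) + (10 + 3*324 + 306) = 37*(I*√15) + (10 + 972 + 306) = 37*I*√15 + 1288 = 1288 + 37*I*√15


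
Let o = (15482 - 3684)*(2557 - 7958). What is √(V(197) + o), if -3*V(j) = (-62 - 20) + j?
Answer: I*√573489327/3 ≈ 7982.5*I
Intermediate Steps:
V(j) = 82/3 - j/3 (V(j) = -((-62 - 20) + j)/3 = -(-82 + j)/3 = 82/3 - j/3)
o = -63720998 (o = 11798*(-5401) = -63720998)
√(V(197) + o) = √((82/3 - ⅓*197) - 63720998) = √((82/3 - 197/3) - 63720998) = √(-115/3 - 63720998) = √(-191163109/3) = I*√573489327/3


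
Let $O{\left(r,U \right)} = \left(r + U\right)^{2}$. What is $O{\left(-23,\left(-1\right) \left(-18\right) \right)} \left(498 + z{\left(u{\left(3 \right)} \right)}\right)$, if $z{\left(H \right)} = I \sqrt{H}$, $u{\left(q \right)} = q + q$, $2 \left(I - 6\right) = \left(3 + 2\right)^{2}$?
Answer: $12450 + \frac{925 \sqrt{6}}{2} \approx 13583.0$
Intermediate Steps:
$I = \frac{37}{2}$ ($I = 6 + \frac{\left(3 + 2\right)^{2}}{2} = 6 + \frac{5^{2}}{2} = 6 + \frac{1}{2} \cdot 25 = 6 + \frac{25}{2} = \frac{37}{2} \approx 18.5$)
$O{\left(r,U \right)} = \left(U + r\right)^{2}$
$u{\left(q \right)} = 2 q$
$z{\left(H \right)} = \frac{37 \sqrt{H}}{2}$
$O{\left(-23,\left(-1\right) \left(-18\right) \right)} \left(498 + z{\left(u{\left(3 \right)} \right)}\right) = \left(\left(-1\right) \left(-18\right) - 23\right)^{2} \left(498 + \frac{37 \sqrt{2 \cdot 3}}{2}\right) = \left(18 - 23\right)^{2} \left(498 + \frac{37 \sqrt{6}}{2}\right) = \left(-5\right)^{2} \left(498 + \frac{37 \sqrt{6}}{2}\right) = 25 \left(498 + \frac{37 \sqrt{6}}{2}\right) = 12450 + \frac{925 \sqrt{6}}{2}$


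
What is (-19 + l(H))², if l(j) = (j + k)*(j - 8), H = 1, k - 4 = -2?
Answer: 1600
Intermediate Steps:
k = 2 (k = 4 - 2 = 2)
l(j) = (-8 + j)*(2 + j) (l(j) = (j + 2)*(j - 8) = (2 + j)*(-8 + j) = (-8 + j)*(2 + j))
(-19 + l(H))² = (-19 + (-16 + 1² - 6*1))² = (-19 + (-16 + 1 - 6))² = (-19 - 21)² = (-40)² = 1600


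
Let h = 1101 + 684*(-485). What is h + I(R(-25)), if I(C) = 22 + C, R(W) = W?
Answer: -330642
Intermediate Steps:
h = -330639 (h = 1101 - 331740 = -330639)
h + I(R(-25)) = -330639 + (22 - 25) = -330639 - 3 = -330642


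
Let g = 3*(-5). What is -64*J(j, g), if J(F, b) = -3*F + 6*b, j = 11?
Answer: 7872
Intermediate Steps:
g = -15
-64*J(j, g) = -64*(-3*11 + 6*(-15)) = -64*(-33 - 90) = -64*(-123) = 7872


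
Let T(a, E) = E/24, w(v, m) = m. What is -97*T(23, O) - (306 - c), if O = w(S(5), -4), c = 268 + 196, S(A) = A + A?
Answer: 1045/6 ≈ 174.17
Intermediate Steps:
S(A) = 2*A
c = 464
O = -4
T(a, E) = E/24 (T(a, E) = E*(1/24) = E/24)
-97*T(23, O) - (306 - c) = -97*(-4)/24 - (306 - 1*464) = -97*(-⅙) - (306 - 464) = 97/6 - 1*(-158) = 97/6 + 158 = 1045/6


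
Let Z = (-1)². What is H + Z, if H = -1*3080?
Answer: -3079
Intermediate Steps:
Z = 1
H = -3080
H + Z = -3080 + 1 = -3079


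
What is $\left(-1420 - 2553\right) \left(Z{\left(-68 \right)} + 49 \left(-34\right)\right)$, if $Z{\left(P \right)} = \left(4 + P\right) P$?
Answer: $-10671478$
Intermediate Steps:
$Z{\left(P \right)} = P \left(4 + P\right)$
$\left(-1420 - 2553\right) \left(Z{\left(-68 \right)} + 49 \left(-34\right)\right) = \left(-1420 - 2553\right) \left(- 68 \left(4 - 68\right) + 49 \left(-34\right)\right) = - 3973 \left(\left(-68\right) \left(-64\right) - 1666\right) = - 3973 \left(4352 - 1666\right) = \left(-3973\right) 2686 = -10671478$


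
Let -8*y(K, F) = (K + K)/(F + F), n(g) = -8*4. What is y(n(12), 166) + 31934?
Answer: 2650524/83 ≈ 31934.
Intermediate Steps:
n(g) = -32
y(K, F) = -K/(8*F) (y(K, F) = -(K + K)/(8*(F + F)) = -2*K/(8*(2*F)) = -2*K*1/(2*F)/8 = -K/(8*F))
y(n(12), 166) + 31934 = -1/8*(-32)/166 + 31934 = -1/8*(-32)*1/166 + 31934 = 2/83 + 31934 = 2650524/83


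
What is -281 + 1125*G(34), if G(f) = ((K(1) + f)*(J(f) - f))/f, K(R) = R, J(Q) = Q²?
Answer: 1299094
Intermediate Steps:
G(f) = (1 + f)*(f² - f)/f (G(f) = ((1 + f)*(f² - f))/f = (1 + f)*(f² - f)/f)
-281 + 1125*G(34) = -281 + 1125*(-1 + 34²) = -281 + 1125*(-1 + 1156) = -281 + 1125*1155 = -281 + 1299375 = 1299094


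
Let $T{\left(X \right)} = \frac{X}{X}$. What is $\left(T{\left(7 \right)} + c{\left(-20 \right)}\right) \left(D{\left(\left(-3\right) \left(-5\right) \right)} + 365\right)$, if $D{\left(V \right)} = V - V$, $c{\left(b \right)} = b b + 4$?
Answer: $147825$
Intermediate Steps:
$c{\left(b \right)} = 4 + b^{2}$ ($c{\left(b \right)} = b^{2} + 4 = 4 + b^{2}$)
$T{\left(X \right)} = 1$
$D{\left(V \right)} = 0$
$\left(T{\left(7 \right)} + c{\left(-20 \right)}\right) \left(D{\left(\left(-3\right) \left(-5\right) \right)} + 365\right) = \left(1 + \left(4 + \left(-20\right)^{2}\right)\right) \left(0 + 365\right) = \left(1 + \left(4 + 400\right)\right) 365 = \left(1 + 404\right) 365 = 405 \cdot 365 = 147825$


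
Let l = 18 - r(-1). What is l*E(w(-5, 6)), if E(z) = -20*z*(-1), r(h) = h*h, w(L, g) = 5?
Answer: 1700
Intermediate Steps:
r(h) = h²
E(z) = 20*z (E(z) = -(-20)*z = 20*z)
l = 17 (l = 18 - 1*(-1)² = 18 - 1*1 = 18 - 1 = 17)
l*E(w(-5, 6)) = 17*(20*5) = 17*100 = 1700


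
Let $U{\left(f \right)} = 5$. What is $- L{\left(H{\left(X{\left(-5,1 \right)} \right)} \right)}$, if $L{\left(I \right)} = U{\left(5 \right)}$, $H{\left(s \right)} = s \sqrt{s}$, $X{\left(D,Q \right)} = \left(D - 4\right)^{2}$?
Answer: $-5$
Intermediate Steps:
$X{\left(D,Q \right)} = \left(-4 + D\right)^{2}$
$H{\left(s \right)} = s^{\frac{3}{2}}$
$L{\left(I \right)} = 5$
$- L{\left(H{\left(X{\left(-5,1 \right)} \right)} \right)} = \left(-1\right) 5 = -5$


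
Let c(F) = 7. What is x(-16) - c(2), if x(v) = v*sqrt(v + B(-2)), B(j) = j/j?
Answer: -7 - 16*I*sqrt(15) ≈ -7.0 - 61.968*I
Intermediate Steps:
B(j) = 1
x(v) = v*sqrt(1 + v) (x(v) = v*sqrt(v + 1) = v*sqrt(1 + v))
x(-16) - c(2) = -16*sqrt(1 - 16) - 1*7 = -16*I*sqrt(15) - 7 = -7 - 16*I*sqrt(15)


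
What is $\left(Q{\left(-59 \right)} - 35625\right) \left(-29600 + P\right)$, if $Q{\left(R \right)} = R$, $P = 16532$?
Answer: $466318512$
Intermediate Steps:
$\left(Q{\left(-59 \right)} - 35625\right) \left(-29600 + P\right) = \left(-59 - 35625\right) \left(-29600 + 16532\right) = \left(-35684\right) \left(-13068\right) = 466318512$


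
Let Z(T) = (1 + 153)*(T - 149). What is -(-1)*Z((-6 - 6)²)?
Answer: -770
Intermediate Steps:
Z(T) = -22946 + 154*T (Z(T) = 154*(-149 + T) = -22946 + 154*T)
-(-1)*Z((-6 - 6)²) = -(-1)*(-22946 + 154*(-6 - 6)²) = -(-1)*(-22946 + 154*(-12)²) = -(-1)*(-22946 + 154*144) = -(-1)*(-22946 + 22176) = -(-1)*(-770) = -1*770 = -770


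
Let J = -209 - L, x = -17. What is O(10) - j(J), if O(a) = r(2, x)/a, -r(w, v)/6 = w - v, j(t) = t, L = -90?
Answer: 538/5 ≈ 107.60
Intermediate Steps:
J = -119 (J = -209 - 1*(-90) = -209 + 90 = -119)
r(w, v) = -6*w + 6*v (r(w, v) = -6*(w - v) = -6*w + 6*v)
O(a) = -114/a (O(a) = (-6*2 + 6*(-17))/a = (-12 - 102)/a = -114/a)
O(10) - j(J) = -114/10 - 1*(-119) = -114*⅒ + 119 = -57/5 + 119 = 538/5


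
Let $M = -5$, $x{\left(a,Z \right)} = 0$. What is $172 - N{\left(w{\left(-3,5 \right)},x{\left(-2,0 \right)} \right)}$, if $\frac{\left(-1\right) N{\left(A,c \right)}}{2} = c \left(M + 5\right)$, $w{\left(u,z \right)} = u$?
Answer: $172$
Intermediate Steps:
$N{\left(A,c \right)} = 0$ ($N{\left(A,c \right)} = - 2 c \left(-5 + 5\right) = - 2 c 0 = \left(-2\right) 0 = 0$)
$172 - N{\left(w{\left(-3,5 \right)},x{\left(-2,0 \right)} \right)} = 172 - 0 = 172 + 0 = 172$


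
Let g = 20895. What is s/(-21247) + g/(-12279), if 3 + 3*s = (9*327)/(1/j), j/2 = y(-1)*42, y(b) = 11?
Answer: -3858056554/86963971 ≈ -44.364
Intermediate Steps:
j = 924 (j = 2*(11*42) = 2*462 = 924)
s = 906443 (s = -1 + ((9*327)/(1/924))/3 = -1 + (2943/(1/924))/3 = -1 + (2943*924)/3 = -1 + (1/3)*2719332 = -1 + 906444 = 906443)
s/(-21247) + g/(-12279) = 906443/(-21247) + 20895/(-12279) = 906443*(-1/21247) + 20895*(-1/12279) = -906443/21247 - 6965/4093 = -3858056554/86963971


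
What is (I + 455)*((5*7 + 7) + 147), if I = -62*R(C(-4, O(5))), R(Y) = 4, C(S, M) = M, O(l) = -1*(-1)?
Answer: 39123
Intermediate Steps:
O(l) = 1
I = -248 (I = -62*4 = -248)
(I + 455)*((5*7 + 7) + 147) = (-248 + 455)*((5*7 + 7) + 147) = 207*((35 + 7) + 147) = 207*(42 + 147) = 207*189 = 39123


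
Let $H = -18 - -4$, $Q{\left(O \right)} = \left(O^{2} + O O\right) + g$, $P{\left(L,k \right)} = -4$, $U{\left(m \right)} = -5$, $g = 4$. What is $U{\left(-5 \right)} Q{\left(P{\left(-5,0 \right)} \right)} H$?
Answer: $2520$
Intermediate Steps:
$Q{\left(O \right)} = 4 + 2 O^{2}$ ($Q{\left(O \right)} = \left(O^{2} + O O\right) + 4 = \left(O^{2} + O^{2}\right) + 4 = 2 O^{2} + 4 = 4 + 2 O^{2}$)
$H = -14$ ($H = -18 + 4 = -14$)
$U{\left(-5 \right)} Q{\left(P{\left(-5,0 \right)} \right)} H = - 5 \left(4 + 2 \left(-4\right)^{2}\right) \left(-14\right) = - 5 \left(4 + 2 \cdot 16\right) \left(-14\right) = - 5 \left(4 + 32\right) \left(-14\right) = \left(-5\right) 36 \left(-14\right) = \left(-180\right) \left(-14\right) = 2520$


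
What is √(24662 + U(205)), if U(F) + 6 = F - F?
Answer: 4*√1541 ≈ 157.02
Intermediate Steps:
U(F) = -6 (U(F) = -6 + (F - F) = -6 + 0 = -6)
√(24662 + U(205)) = √(24662 - 6) = √24656 = 4*√1541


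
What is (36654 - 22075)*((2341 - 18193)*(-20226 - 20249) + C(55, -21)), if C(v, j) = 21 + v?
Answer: 9354028924304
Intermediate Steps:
(36654 - 22075)*((2341 - 18193)*(-20226 - 20249) + C(55, -21)) = (36654 - 22075)*((2341 - 18193)*(-20226 - 20249) + (21 + 55)) = 14579*(-15852*(-40475) + 76) = 14579*(641609700 + 76) = 14579*641609776 = 9354028924304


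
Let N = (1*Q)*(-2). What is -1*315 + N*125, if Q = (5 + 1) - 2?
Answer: -1315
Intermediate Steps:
Q = 4 (Q = 6 - 2 = 4)
N = -8 (N = (1*4)*(-2) = 4*(-2) = -8)
-1*315 + N*125 = -1*315 - 8*125 = -315 - 1000 = -1315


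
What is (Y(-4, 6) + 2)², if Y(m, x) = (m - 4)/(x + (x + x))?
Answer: 196/81 ≈ 2.4198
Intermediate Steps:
Y(m, x) = (-4 + m)/(3*x) (Y(m, x) = (-4 + m)/(x + 2*x) = (-4 + m)/((3*x)) = (-4 + m)*(1/(3*x)) = (-4 + m)/(3*x))
(Y(-4, 6) + 2)² = ((⅓)*(-4 - 4)/6 + 2)² = ((⅓)*(⅙)*(-8) + 2)² = (-4/9 + 2)² = (14/9)² = 196/81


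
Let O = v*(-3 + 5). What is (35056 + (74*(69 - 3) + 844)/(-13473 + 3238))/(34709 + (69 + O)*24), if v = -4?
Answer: 358792432/370230655 ≈ 0.96910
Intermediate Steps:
O = -8 (O = -4*(-3 + 5) = -4*2 = -8)
(35056 + (74*(69 - 3) + 844)/(-13473 + 3238))/(34709 + (69 + O)*24) = (35056 + (74*(69 - 3) + 844)/(-13473 + 3238))/(34709 + (69 - 8)*24) = (35056 + (74*66 + 844)/(-10235))/(34709 + 61*24) = (35056 + (4884 + 844)*(-1/10235))/(34709 + 1464) = (35056 + 5728*(-1/10235))/36173 = (35056 - 5728/10235)*(1/36173) = (358792432/10235)*(1/36173) = 358792432/370230655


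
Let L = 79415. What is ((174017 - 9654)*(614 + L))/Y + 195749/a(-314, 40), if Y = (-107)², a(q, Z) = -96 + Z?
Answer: 734372035211/641144 ≈ 1.1454e+6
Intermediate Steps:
Y = 11449
((174017 - 9654)*(614 + L))/Y + 195749/a(-314, 40) = ((174017 - 9654)*(614 + 79415))/11449 + 195749/(-96 + 40) = (164363*80029)*(1/11449) + 195749/(-56) = 13153806527*(1/11449) + 195749*(-1/56) = 13153806527/11449 - 195749/56 = 734372035211/641144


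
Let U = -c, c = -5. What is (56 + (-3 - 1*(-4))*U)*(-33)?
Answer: -2013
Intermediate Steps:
U = 5 (U = -1*(-5) = 5)
(56 + (-3 - 1*(-4))*U)*(-33) = (56 + (-3 - 1*(-4))*5)*(-33) = (56 + (-3 + 4)*5)*(-33) = (56 + 1*5)*(-33) = (56 + 5)*(-33) = 61*(-33) = -2013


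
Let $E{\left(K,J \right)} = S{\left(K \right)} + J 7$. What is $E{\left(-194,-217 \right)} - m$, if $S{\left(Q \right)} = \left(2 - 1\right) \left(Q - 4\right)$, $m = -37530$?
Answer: $35813$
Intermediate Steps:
$S{\left(Q \right)} = -4 + Q$ ($S{\left(Q \right)} = 1 \left(-4 + Q\right) = -4 + Q$)
$E{\left(K,J \right)} = -4 + K + 7 J$ ($E{\left(K,J \right)} = \left(-4 + K\right) + J 7 = \left(-4 + K\right) + 7 J = -4 + K + 7 J$)
$E{\left(-194,-217 \right)} - m = \left(-4 - 194 + 7 \left(-217\right)\right) - -37530 = \left(-4 - 194 - 1519\right) + 37530 = -1717 + 37530 = 35813$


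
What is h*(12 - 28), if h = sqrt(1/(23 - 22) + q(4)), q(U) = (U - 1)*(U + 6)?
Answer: -16*sqrt(31) ≈ -89.084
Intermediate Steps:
q(U) = (-1 + U)*(6 + U)
h = sqrt(31) (h = sqrt(1/(23 - 22) + (-6 + 4**2 + 5*4)) = sqrt(1/1 + (-6 + 16 + 20)) = sqrt(1 + 30) = sqrt(31) ≈ 5.5678)
h*(12 - 28) = sqrt(31)*(12 - 28) = sqrt(31)*(-16) = -16*sqrt(31)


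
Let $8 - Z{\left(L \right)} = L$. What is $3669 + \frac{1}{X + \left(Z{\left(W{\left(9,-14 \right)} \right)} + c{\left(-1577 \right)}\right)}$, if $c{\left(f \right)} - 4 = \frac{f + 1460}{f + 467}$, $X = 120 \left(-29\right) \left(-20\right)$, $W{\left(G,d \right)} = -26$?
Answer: $\frac{94535817601}{25766099} \approx 3669.0$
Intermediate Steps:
$Z{\left(L \right)} = 8 - L$
$X = 69600$ ($X = \left(-3480\right) \left(-20\right) = 69600$)
$c{\left(f \right)} = 4 + \frac{1460 + f}{467 + f}$ ($c{\left(f \right)} = 4 + \frac{f + 1460}{f + 467} = 4 + \frac{1460 + f}{467 + f}$)
$3669 + \frac{1}{X + \left(Z{\left(W{\left(9,-14 \right)} \right)} + c{\left(-1577 \right)}\right)} = 3669 + \frac{1}{69600 + \left(\left(8 - -26\right) + \frac{3328 + 5 \left(-1577\right)}{467 - 1577}\right)} = 3669 + \frac{1}{69600 + \left(\left(8 + 26\right) + \frac{3328 - 7885}{-1110}\right)} = 3669 + \frac{1}{69600 + \left(34 - - \frac{1519}{370}\right)} = 3669 + \frac{1}{69600 + \left(34 + \frac{1519}{370}\right)} = 3669 + \frac{1}{69600 + \frac{14099}{370}} = 3669 + \frac{1}{\frac{25766099}{370}} = 3669 + \frac{370}{25766099} = \frac{94535817601}{25766099}$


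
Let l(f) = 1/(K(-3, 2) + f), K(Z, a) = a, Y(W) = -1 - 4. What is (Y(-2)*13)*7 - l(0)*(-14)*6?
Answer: -413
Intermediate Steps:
Y(W) = -5
l(f) = 1/(2 + f)
(Y(-2)*13)*7 - l(0)*(-14)*6 = -5*13*7 - -14/(2 + 0)*6 = -65*7 - -14/2*6 = -455 - (1/2)*(-14)*6 = -455 - (-7)*6 = -455 - 1*(-42) = -455 + 42 = -413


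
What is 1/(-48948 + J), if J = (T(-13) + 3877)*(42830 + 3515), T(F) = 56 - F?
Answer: 1/182828422 ≈ 5.4696e-9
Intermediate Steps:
J = 182877370 (J = ((56 - 1*(-13)) + 3877)*(42830 + 3515) = ((56 + 13) + 3877)*46345 = (69 + 3877)*46345 = 3946*46345 = 182877370)
1/(-48948 + J) = 1/(-48948 + 182877370) = 1/182828422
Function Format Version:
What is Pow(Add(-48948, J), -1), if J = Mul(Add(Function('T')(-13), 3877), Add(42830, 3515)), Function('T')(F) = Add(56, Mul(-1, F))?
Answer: Rational(1, 182828422) ≈ 5.4696e-9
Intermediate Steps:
J = 182877370 (J = Mul(Add(Add(56, Mul(-1, -13)), 3877), Add(42830, 3515)) = Mul(Add(Add(56, 13), 3877), 46345) = Mul(Add(69, 3877), 46345) = Mul(3946, 46345) = 182877370)
Pow(Add(-48948, J), -1) = Pow(Add(-48948, 182877370), -1) = Pow(182828422, -1) = Rational(1, 182828422)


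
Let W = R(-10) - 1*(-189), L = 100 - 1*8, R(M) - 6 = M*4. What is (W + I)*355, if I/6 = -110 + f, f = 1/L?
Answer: -8245585/46 ≈ -1.7925e+5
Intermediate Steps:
R(M) = 6 + 4*M (R(M) = 6 + M*4 = 6 + 4*M)
L = 92 (L = 100 - 8 = 92)
f = 1/92 ≈ 0.010870
W = 155 (W = (6 + 4*(-10)) - 1*(-189) = (6 - 40) + 189 = -34 + 189 = 155)
I = -30357/46 (I = 6*(-110 + 1/92) = 6*(-10119/92) = -30357/46 ≈ -659.93)
(W + I)*355 = (155 - 30357/46)*355 = -23227/46*355 = -8245585/46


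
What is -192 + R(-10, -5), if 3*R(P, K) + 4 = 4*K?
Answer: -200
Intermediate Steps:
R(P, K) = -4/3 + 4*K/3 (R(P, K) = -4/3 + (4*K)/3 = -4/3 + 4*K/3)
-192 + R(-10, -5) = -192 + (-4/3 + (4/3)*(-5)) = -192 + (-4/3 - 20/3) = -192 - 8 = -200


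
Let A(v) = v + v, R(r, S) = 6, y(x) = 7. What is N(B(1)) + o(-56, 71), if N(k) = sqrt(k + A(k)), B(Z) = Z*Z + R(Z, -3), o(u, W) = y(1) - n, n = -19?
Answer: 26 + sqrt(21) ≈ 30.583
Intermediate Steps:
o(u, W) = 26 (o(u, W) = 7 - 1*(-19) = 7 + 19 = 26)
A(v) = 2*v
B(Z) = 6 + Z**2 (B(Z) = Z*Z + 6 = Z**2 + 6 = 6 + Z**2)
N(k) = sqrt(3)*sqrt(k) (N(k) = sqrt(k + 2*k) = sqrt(3*k) = sqrt(3)*sqrt(k))
N(B(1)) + o(-56, 71) = sqrt(3)*sqrt(6 + 1**2) + 26 = sqrt(3)*sqrt(6 + 1) + 26 = sqrt(3)*sqrt(7) + 26 = sqrt(21) + 26 = 26 + sqrt(21)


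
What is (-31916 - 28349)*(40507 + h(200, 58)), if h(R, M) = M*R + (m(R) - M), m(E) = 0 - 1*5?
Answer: -3136431660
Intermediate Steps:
m(E) = -5 (m(E) = 0 - 5 = -5)
h(R, M) = -5 - M + M*R (h(R, M) = M*R + (-5 - M) = -5 - M + M*R)
(-31916 - 28349)*(40507 + h(200, 58)) = (-31916 - 28349)*(40507 + (-5 - 1*58 + 58*200)) = -60265*(40507 + (-5 - 58 + 11600)) = -60265*(40507 + 11537) = -60265*52044 = -3136431660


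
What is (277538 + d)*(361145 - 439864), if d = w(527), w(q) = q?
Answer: -21888998735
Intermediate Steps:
d = 527
(277538 + d)*(361145 - 439864) = (277538 + 527)*(361145 - 439864) = 278065*(-78719) = -21888998735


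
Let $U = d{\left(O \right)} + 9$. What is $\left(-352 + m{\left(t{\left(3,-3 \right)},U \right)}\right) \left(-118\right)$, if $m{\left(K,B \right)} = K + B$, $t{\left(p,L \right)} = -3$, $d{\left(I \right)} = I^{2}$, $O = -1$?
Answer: $40710$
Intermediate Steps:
$U = 10$ ($U = \left(-1\right)^{2} + 9 = 1 + 9 = 10$)
$m{\left(K,B \right)} = B + K$
$\left(-352 + m{\left(t{\left(3,-3 \right)},U \right)}\right) \left(-118\right) = \left(-352 + \left(10 - 3\right)\right) \left(-118\right) = \left(-352 + 7\right) \left(-118\right) = \left(-345\right) \left(-118\right) = 40710$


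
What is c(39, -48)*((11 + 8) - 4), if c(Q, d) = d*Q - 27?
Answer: -28485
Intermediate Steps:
c(Q, d) = -27 + Q*d (c(Q, d) = Q*d - 27 = -27 + Q*d)
c(39, -48)*((11 + 8) - 4) = (-27 + 39*(-48))*((11 + 8) - 4) = (-27 - 1872)*(19 - 4) = -1899*15 = -28485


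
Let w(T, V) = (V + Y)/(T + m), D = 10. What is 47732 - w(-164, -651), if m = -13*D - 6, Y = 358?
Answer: 14319307/300 ≈ 47731.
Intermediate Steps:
m = -136 (m = -13*10 - 6 = -130 - 6 = -136)
w(T, V) = (358 + V)/(-136 + T) (w(T, V) = (V + 358)/(T - 136) = (358 + V)/(-136 + T))
47732 - w(-164, -651) = 47732 - (358 - 651)/(-136 - 164) = 47732 - (-293)/(-300) = 47732 - (-1)*(-293)/300 = 47732 - 1*293/300 = 47732 - 293/300 = 14319307/300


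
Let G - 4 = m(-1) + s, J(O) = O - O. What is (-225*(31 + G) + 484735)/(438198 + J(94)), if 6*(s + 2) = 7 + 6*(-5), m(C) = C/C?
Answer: 955895/876396 ≈ 1.0907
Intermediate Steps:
J(O) = 0
m(C) = 1
s = -35/6 (s = -2 + (7 + 6*(-5))/6 = -2 + (7 - 30)/6 = -2 + (⅙)*(-23) = -2 - 23/6 = -35/6 ≈ -5.8333)
G = -⅚ (G = 4 + (1 - 35/6) = 4 - 29/6 = -⅚ ≈ -0.83333)
(-225*(31 + G) + 484735)/(438198 + J(94)) = (-225*(31 - ⅚) + 484735)/(438198 + 0) = (-225*181/6 + 484735)/438198 = (-13575/2 + 484735)*(1/438198) = (955895/2)*(1/438198) = 955895/876396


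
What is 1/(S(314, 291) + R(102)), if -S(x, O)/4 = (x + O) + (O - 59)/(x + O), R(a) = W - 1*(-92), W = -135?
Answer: -605/1491043 ≈ -0.00040576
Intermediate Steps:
R(a) = -43 (R(a) = -135 - 1*(-92) = -135 + 92 = -43)
S(x, O) = -4*O - 4*x - 4*(-59 + O)/(O + x) (S(x, O) = -4*((x + O) + (O - 59)/(x + O)) = -4*((O + x) + (-59 + O)/(O + x)) = -4*(O + x + (-59 + O)/(O + x)) = -4*O - 4*x - 4*(-59 + O)/(O + x))
1/(S(314, 291) + R(102)) = 1/(4*(59 - 1*291 - 1*291**2 - 1*314**2 - 2*291*314)/(291 + 314) - 43) = 1/(4*(59 - 291 - 1*84681 - 1*98596 - 182748)/605 - 43) = 1/(4*(1/605)*(59 - 291 - 84681 - 98596 - 182748) - 43) = 1/(4*(1/605)*(-366257) - 43) = 1/(-1465028/605 - 43) = 1/(-1491043/605) = -605/1491043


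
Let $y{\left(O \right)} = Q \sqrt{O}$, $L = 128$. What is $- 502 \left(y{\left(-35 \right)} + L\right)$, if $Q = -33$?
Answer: $-64256 + 16566 i \sqrt{35} \approx -64256.0 + 98006.0 i$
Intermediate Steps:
$y{\left(O \right)} = - 33 \sqrt{O}$
$- 502 \left(y{\left(-35 \right)} + L\right) = - 502 \left(- 33 \sqrt{-35} + 128\right) = - 502 \left(- 33 i \sqrt{35} + 128\right) = - 502 \left(128 - 33 i \sqrt{35}\right) = -64256 + 16566 i \sqrt{35}$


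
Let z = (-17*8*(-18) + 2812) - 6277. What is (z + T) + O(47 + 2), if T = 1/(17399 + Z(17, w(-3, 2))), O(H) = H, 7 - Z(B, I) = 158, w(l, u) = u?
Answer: -16696063/17248 ≈ -968.00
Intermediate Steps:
Z(B, I) = -151 (Z(B, I) = 7 - 1*158 = 7 - 158 = -151)
T = 1/17248 (T = 1/(17399 - 151) = 1/17248 ≈ 5.7978e-5)
z = -1017 (z = (-136*(-18) + 2812) - 6277 = (2448 + 2812) - 6277 = 5260 - 6277 = -1017)
(z + T) + O(47 + 2) = (-1017 + 1/17248) + (47 + 2) = -17541215/17248 + 49 = -16696063/17248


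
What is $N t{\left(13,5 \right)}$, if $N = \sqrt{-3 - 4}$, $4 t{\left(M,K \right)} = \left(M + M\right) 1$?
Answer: $\frac{13 i \sqrt{7}}{2} \approx 17.197 i$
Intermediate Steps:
$t{\left(M,K \right)} = \frac{M}{2}$ ($t{\left(M,K \right)} = \frac{\left(M + M\right) 1}{4} = \frac{2 M 1}{4} = \frac{2 M}{4} = \frac{M}{2}$)
$N = i \sqrt{7}$ ($N = \sqrt{-7} = i \sqrt{7} \approx 2.6458 i$)
$N t{\left(13,5 \right)} = i \sqrt{7} \cdot \frac{1}{2} \cdot 13 = i \sqrt{7} \cdot \frac{13}{2} = \frac{13 i \sqrt{7}}{2}$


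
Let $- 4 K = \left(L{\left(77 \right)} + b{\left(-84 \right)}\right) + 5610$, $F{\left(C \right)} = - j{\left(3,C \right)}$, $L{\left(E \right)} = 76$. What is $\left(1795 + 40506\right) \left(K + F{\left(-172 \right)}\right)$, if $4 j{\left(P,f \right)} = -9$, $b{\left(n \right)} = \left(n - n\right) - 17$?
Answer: $-59855915$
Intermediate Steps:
$b{\left(n \right)} = -17$ ($b{\left(n \right)} = 0 - 17 = -17$)
$j{\left(P,f \right)} = - \frac{9}{4}$ ($j{\left(P,f \right)} = \frac{1}{4} \left(-9\right) = - \frac{9}{4}$)
$F{\left(C \right)} = \frac{9}{4}$ ($F{\left(C \right)} = \left(-1\right) \left(- \frac{9}{4}\right) = \frac{9}{4}$)
$K = - \frac{5669}{4}$ ($K = - \frac{\left(76 - 17\right) + 5610}{4} = - \frac{59 + 5610}{4} = \left(- \frac{1}{4}\right) 5669 = - \frac{5669}{4} \approx -1417.3$)
$\left(1795 + 40506\right) \left(K + F{\left(-172 \right)}\right) = \left(1795 + 40506\right) \left(- \frac{5669}{4} + \frac{9}{4}\right) = 42301 \left(-1415\right) = -59855915$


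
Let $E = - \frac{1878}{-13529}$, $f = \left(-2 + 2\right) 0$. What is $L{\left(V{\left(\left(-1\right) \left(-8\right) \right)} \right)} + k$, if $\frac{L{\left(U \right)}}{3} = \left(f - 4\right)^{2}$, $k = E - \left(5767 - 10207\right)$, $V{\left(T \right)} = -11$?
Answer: $\frac{60720030}{13529} \approx 4488.1$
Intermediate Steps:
$f = 0$ ($f = 0 \cdot 0 = 0$)
$E = \frac{1878}{13529}$ ($E = \left(-1878\right) \left(- \frac{1}{13529}\right) = \frac{1878}{13529} \approx 0.13881$)
$k = \frac{60070638}{13529}$ ($k = \frac{1878}{13529} - \left(5767 - 10207\right) = \frac{1878}{13529} - -4440 = \frac{1878}{13529} + 4440 = \frac{60070638}{13529} \approx 4440.1$)
$L{\left(U \right)} = 48$ ($L{\left(U \right)} = 3 \left(0 - 4\right)^{2} = 3 \left(-4\right)^{2} = 3 \cdot 16 = 48$)
$L{\left(V{\left(\left(-1\right) \left(-8\right) \right)} \right)} + k = 48 + \frac{60070638}{13529} = \frac{60720030}{13529}$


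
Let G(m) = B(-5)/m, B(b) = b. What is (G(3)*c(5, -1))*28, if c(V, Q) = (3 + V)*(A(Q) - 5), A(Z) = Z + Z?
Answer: 7840/3 ≈ 2613.3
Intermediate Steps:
A(Z) = 2*Z
c(V, Q) = (-5 + 2*Q)*(3 + V) (c(V, Q) = (3 + V)*(2*Q - 5) = (3 + V)*(-5 + 2*Q) = (-5 + 2*Q)*(3 + V))
G(m) = -5/m
(G(3)*c(5, -1))*28 = ((-5/3)*(-15 - 5*5 + 6*(-1) + 2*(-1)*5))*28 = ((-5*⅓)*(-15 - 25 - 6 - 10))*28 = -5/3*(-56)*28 = (280/3)*28 = 7840/3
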